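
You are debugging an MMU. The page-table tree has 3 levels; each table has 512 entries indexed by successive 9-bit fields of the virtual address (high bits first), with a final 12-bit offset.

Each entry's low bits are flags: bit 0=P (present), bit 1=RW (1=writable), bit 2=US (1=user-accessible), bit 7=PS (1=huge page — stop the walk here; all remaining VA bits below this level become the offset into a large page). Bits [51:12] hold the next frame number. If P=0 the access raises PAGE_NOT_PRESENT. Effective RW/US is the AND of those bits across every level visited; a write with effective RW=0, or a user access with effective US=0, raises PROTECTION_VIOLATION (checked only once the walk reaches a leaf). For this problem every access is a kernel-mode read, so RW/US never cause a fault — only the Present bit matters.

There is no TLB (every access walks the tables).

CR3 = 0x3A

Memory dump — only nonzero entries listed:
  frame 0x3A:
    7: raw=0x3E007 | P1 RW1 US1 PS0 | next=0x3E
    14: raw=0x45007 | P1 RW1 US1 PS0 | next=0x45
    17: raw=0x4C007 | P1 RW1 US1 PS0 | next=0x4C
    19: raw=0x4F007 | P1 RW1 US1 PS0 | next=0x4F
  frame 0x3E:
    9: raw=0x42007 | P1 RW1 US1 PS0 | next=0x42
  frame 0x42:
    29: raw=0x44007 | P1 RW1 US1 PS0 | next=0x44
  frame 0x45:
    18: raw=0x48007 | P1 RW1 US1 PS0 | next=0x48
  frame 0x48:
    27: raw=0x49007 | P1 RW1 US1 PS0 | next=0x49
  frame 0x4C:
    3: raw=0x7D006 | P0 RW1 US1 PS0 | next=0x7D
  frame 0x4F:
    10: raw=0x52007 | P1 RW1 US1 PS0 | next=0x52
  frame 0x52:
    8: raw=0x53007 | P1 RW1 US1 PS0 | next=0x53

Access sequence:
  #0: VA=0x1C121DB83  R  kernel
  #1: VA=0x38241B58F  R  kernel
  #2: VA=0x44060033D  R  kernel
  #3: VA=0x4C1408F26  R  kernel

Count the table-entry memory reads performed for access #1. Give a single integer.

Trace:
#0 VA=0x1C121DB83 (r,kernel):
  L0 @0x3A[7] → 0x3E007  P=1,RW=1,US=1,PS=0
  L1 @0x3E[9] → 0x42007  P=1,RW=1,US=1,PS=0
  L2 @0x42[29] → 0x44007  P=1,RW=1,US=1,PS=0
  ✓ 0x44B83  — 3 lookups
#1 VA=0x38241B58F (r,kernel):
  L0 @0x3A[14] → 0x45007  P=1,RW=1,US=1,PS=0
  L1 @0x45[18] → 0x48007  P=1,RW=1,US=1,PS=0
  L2 @0x48[27] → 0x49007  P=1,RW=1,US=1,PS=0
  ✓ 0x4958F  — 3 lookups
#2 VA=0x44060033D (r,kernel):
  L0 @0x3A[17] → 0x4C007  P=1,RW=1,US=1,PS=0
  L1 @0x4C[3] → 0x7D006  P=0,RW=1,US=1,PS=0
  ⇒ fault: PAGE_NOT_PRESENT  — 2 lookups
#3 VA=0x4C1408F26 (r,kernel):
  L0 @0x3A[19] → 0x4F007  P=1,RW=1,US=1,PS=0
  L1 @0x4F[10] → 0x52007  P=1,RW=1,US=1,PS=0
  L2 @0x52[8] → 0x53007  P=1,RW=1,US=1,PS=0
  ✓ 0x53F26  — 3 lookups

Entries read for #1: 3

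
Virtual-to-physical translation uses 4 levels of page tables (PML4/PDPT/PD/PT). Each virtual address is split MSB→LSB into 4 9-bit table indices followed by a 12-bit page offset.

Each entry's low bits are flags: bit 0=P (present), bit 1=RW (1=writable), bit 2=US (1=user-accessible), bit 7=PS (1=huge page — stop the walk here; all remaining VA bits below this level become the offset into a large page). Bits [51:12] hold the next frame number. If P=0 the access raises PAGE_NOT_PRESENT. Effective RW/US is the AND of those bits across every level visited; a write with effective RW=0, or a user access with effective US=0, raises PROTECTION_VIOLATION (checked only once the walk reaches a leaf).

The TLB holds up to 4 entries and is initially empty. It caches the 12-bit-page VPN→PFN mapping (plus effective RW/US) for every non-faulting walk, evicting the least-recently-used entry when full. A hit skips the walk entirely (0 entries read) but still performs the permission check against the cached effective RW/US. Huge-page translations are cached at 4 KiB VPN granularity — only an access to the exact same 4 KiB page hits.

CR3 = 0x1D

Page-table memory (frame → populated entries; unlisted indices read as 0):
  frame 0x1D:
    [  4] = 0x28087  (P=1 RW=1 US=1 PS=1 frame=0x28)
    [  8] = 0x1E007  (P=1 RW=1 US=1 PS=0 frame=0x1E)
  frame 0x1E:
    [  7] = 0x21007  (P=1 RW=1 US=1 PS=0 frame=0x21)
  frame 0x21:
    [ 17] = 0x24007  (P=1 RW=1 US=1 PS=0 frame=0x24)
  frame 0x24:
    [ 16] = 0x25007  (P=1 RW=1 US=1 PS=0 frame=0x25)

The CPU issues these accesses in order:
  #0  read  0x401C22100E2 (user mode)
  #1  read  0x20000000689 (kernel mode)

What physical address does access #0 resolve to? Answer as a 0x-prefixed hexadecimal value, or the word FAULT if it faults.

Walk each access:
#0 VA=0x401C22100E2 (r,user):
  lvl0: tbl 0x1D, slot 8 ⇒ 0x1E007 (P1/RW1/US1/PS0)
  lvl1: tbl 0x1E, slot 7 ⇒ 0x21007 (P1/RW1/US1/PS0)
  lvl2: tbl 0x21, slot 17 ⇒ 0x24007 (P1/RW1/US1/PS0)
  lvl3: tbl 0x24, slot 16 ⇒ 0x25007 (P1/RW1/US1/PS0)
  ✓ 0x250E2  — 4 lookups
#1 VA=0x20000000689 (r,kernel):
  lvl0: tbl 0x1D, slot 4 ⇒ 0x28087 (P1/RW1/US1/PS1)
  ✓ 0x28689 (huge @L0)  — 1 lookups

Access #0 PA: 0x250E2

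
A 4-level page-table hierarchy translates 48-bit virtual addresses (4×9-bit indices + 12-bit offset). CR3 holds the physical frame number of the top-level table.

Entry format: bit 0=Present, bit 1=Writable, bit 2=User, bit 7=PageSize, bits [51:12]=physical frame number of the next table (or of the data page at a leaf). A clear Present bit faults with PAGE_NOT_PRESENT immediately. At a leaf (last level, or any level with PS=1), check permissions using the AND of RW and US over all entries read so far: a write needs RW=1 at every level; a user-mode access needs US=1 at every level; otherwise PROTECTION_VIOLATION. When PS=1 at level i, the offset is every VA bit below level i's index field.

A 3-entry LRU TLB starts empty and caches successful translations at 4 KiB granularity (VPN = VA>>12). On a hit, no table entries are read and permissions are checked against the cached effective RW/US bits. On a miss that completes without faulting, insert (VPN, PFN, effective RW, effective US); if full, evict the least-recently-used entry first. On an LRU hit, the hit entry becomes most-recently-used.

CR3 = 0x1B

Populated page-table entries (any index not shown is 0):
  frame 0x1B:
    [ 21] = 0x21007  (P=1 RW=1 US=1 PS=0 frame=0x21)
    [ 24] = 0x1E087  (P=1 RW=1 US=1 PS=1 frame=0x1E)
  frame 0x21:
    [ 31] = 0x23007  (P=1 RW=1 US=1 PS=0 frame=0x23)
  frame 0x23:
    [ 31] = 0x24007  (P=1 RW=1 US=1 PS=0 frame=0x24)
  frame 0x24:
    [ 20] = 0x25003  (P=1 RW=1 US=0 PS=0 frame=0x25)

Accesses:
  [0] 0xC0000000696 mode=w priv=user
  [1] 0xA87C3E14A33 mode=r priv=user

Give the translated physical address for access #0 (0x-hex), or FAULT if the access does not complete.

Per-access translation:
#0 VA=0xC0000000696 (w,user):
  [0] read 0x1B idx=24: raw=0x1E087 flags P=1 W=1 U=1 S=1
  ✓ 0x1E696 (huge @L0)  — 1 lookups
#1 VA=0xA87C3E14A33 (r,user):
  [0] read 0x1B idx=21: raw=0x21007 flags P=1 W=1 U=1 S=0
  [1] read 0x21 idx=31: raw=0x23007 flags P=1 W=1 U=1 S=0
  [2] read 0x23 idx=31: raw=0x24007 flags P=1 W=1 U=1 S=0
  [3] read 0x24 idx=20: raw=0x25003 flags P=1 W=1 U=0 S=0
  ⇒ fault: PROTECTION_VIOLATION  — 4 lookups

Access #0 PA: 0x1E696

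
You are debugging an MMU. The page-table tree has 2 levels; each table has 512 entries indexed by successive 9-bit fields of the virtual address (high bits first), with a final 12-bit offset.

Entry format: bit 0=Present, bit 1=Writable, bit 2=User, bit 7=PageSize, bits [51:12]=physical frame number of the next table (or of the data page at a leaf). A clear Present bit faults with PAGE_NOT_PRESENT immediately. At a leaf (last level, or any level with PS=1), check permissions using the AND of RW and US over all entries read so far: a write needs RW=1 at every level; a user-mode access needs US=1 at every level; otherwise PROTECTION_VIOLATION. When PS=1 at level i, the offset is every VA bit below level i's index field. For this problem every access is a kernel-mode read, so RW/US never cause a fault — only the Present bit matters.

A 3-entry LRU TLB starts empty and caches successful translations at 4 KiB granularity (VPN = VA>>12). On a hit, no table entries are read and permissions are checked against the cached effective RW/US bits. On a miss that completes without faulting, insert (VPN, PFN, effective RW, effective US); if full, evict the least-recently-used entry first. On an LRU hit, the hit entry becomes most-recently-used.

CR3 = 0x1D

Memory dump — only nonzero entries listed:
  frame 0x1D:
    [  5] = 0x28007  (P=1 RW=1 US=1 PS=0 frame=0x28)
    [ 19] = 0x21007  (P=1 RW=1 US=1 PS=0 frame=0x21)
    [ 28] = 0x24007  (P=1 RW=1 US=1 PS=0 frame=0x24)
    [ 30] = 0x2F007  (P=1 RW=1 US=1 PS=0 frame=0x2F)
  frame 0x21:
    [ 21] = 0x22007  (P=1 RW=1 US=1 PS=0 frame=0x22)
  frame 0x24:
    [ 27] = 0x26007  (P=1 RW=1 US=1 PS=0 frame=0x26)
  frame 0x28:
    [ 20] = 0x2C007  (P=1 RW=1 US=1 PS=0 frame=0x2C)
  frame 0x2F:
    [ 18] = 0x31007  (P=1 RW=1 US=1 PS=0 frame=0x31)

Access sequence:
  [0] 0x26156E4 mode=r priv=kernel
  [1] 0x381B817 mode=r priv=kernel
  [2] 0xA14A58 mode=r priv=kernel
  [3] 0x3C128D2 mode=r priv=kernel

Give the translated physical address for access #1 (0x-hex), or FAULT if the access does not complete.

Trace:
#0 VA=0x26156E4 (r,kernel):
  lvl0: tbl 0x1D, slot 19 ⇒ 0x21007 (P1/RW1/US1/PS0)
  lvl1: tbl 0x21, slot 21 ⇒ 0x22007 (P1/RW1/US1/PS0)
  ✓ 0x226E4  — 2 lookups
#1 VA=0x381B817 (r,kernel):
  lvl0: tbl 0x1D, slot 28 ⇒ 0x24007 (P1/RW1/US1/PS0)
  lvl1: tbl 0x24, slot 27 ⇒ 0x26007 (P1/RW1/US1/PS0)
  ✓ 0x26817  — 2 lookups
#2 VA=0xA14A58 (r,kernel):
  lvl0: tbl 0x1D, slot 5 ⇒ 0x28007 (P1/RW1/US1/PS0)
  lvl1: tbl 0x28, slot 20 ⇒ 0x2C007 (P1/RW1/US1/PS0)
  ✓ 0x2CA58  — 2 lookups
#3 VA=0x3C128D2 (r,kernel):
  lvl0: tbl 0x1D, slot 30 ⇒ 0x2F007 (P1/RW1/US1/PS0)
  lvl1: tbl 0x2F, slot 18 ⇒ 0x31007 (P1/RW1/US1/PS0)
  ✓ 0x318D2  — 2 lookups

Access #1 PA: 0x26817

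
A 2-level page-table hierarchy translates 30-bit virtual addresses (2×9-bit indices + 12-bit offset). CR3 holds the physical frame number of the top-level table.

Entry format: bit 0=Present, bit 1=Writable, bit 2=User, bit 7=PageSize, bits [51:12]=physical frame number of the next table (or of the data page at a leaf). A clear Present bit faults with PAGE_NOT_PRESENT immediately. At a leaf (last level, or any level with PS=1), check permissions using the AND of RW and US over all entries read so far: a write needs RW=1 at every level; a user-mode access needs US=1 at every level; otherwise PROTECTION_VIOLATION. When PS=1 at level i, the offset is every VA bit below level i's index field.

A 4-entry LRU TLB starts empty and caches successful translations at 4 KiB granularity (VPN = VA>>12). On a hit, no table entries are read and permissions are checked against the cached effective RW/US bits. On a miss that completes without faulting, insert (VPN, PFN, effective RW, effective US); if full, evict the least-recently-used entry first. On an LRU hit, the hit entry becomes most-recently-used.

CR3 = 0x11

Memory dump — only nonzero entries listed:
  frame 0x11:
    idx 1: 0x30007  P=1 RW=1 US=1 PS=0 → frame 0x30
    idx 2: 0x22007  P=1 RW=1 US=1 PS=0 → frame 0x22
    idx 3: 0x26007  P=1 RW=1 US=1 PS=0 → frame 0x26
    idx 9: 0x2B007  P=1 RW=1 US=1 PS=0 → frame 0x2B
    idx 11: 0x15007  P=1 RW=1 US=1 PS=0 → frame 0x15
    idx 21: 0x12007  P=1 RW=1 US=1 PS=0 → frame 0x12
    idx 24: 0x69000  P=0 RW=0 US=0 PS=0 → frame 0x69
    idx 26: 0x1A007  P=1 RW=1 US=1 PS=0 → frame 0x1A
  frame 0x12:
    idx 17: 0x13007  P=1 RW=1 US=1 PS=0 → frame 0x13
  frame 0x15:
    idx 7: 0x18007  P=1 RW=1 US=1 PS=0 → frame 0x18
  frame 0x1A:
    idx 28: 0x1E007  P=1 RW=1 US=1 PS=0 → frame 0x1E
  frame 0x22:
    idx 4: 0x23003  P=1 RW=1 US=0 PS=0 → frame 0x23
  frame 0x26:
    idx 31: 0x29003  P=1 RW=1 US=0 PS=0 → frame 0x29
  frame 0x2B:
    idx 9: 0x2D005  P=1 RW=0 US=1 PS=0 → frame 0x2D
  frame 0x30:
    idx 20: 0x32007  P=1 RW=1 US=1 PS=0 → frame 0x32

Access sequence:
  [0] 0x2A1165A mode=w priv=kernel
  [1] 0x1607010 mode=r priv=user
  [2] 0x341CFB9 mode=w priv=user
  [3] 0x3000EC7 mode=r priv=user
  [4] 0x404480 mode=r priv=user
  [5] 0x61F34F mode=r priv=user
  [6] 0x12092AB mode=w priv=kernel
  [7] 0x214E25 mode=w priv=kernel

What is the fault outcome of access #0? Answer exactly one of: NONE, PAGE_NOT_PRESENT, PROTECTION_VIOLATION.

Per-access translation:
#0 VA=0x2A1165A (w,kernel):
  lvl0: tbl 0x11, slot 21 ⇒ 0x12007 (P1/RW1/US1/PS0)
  lvl1: tbl 0x12, slot 17 ⇒ 0x13007 (P1/RW1/US1/PS0)
  → PA=0x1365A  (2 entries read)
#1 VA=0x1607010 (r,user):
  lvl0: tbl 0x11, slot 11 ⇒ 0x15007 (P1/RW1/US1/PS0)
  lvl1: tbl 0x15, slot 7 ⇒ 0x18007 (P1/RW1/US1/PS0)
  → PA=0x18010  (2 entries read)
#2 VA=0x341CFB9 (w,user):
  lvl0: tbl 0x11, slot 26 ⇒ 0x1A007 (P1/RW1/US1/PS0)
  lvl1: tbl 0x1A, slot 28 ⇒ 0x1E007 (P1/RW1/US1/PS0)
  → PA=0x1EFB9  (2 entries read)
#3 VA=0x3000EC7 (r,user):
  lvl0: tbl 0x11, slot 24 ⇒ 0x69000 (P0/RW0/US0/PS0)
  ✗ PAGE_NOT_PRESENT  [1 reads]
#4 VA=0x404480 (r,user):
  lvl0: tbl 0x11, slot 2 ⇒ 0x22007 (P1/RW1/US1/PS0)
  lvl1: tbl 0x22, slot 4 ⇒ 0x23003 (P1/RW1/US0/PS0)
  ✗ PROTECTION_VIOLATION  [2 reads]
#5 VA=0x61F34F (r,user):
  lvl0: tbl 0x11, slot 3 ⇒ 0x26007 (P1/RW1/US1/PS0)
  lvl1: tbl 0x26, slot 31 ⇒ 0x29003 (P1/RW1/US0/PS0)
  ✗ PROTECTION_VIOLATION  [2 reads]
#6 VA=0x12092AB (w,kernel):
  lvl0: tbl 0x11, slot 9 ⇒ 0x2B007 (P1/RW1/US1/PS0)
  lvl1: tbl 0x2B, slot 9 ⇒ 0x2D005 (P1/RW0/US1/PS0)
  ✗ PROTECTION_VIOLATION  [2 reads]
#7 VA=0x214E25 (w,kernel):
  lvl0: tbl 0x11, slot 1 ⇒ 0x30007 (P1/RW1/US1/PS0)
  lvl1: tbl 0x30, slot 20 ⇒ 0x32007 (P1/RW1/US1/PS0)
  → PA=0x32E25  (2 entries read)

Access #0 fault: NONE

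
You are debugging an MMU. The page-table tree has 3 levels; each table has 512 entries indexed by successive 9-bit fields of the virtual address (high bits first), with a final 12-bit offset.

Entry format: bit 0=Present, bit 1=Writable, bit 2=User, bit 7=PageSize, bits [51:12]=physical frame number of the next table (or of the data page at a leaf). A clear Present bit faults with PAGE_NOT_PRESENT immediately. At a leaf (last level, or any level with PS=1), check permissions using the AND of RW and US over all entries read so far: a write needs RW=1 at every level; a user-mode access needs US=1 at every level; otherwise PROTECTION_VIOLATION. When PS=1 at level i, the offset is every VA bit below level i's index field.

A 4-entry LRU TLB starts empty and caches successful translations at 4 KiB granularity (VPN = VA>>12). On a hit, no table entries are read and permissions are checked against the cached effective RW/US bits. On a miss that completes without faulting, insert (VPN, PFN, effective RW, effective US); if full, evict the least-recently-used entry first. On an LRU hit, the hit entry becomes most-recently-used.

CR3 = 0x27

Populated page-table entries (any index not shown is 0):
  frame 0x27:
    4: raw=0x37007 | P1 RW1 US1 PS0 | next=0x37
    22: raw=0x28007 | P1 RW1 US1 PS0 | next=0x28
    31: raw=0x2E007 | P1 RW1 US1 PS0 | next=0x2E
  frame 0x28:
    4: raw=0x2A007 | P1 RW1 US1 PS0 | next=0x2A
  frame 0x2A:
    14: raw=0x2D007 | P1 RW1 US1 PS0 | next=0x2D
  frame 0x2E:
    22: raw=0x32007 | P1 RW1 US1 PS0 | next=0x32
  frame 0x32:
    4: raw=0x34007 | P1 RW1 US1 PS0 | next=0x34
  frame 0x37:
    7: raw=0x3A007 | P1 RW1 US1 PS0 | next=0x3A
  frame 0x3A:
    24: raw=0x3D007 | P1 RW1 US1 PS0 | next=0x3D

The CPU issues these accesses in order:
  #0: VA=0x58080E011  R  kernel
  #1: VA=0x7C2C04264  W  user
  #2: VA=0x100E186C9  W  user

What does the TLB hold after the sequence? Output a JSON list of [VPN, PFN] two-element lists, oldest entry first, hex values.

Trace:
#0 VA=0x58080E011 (r,kernel):
  L0: frame=0x27 idx=22 entry=0x28007 [P=1 RW=1 US=1 PS=0]
  L1: frame=0x28 idx=4 entry=0x2A007 [P=1 RW=1 US=1 PS=0]
  L2: frame=0x2A idx=14 entry=0x2D007 [P=1 RW=1 US=1 PS=0]
  ✓ 0x2D011  — 3 lookups
#1 VA=0x7C2C04264 (w,user):
  L0: frame=0x27 idx=31 entry=0x2E007 [P=1 RW=1 US=1 PS=0]
  L1: frame=0x2E idx=22 entry=0x32007 [P=1 RW=1 US=1 PS=0]
  L2: frame=0x32 idx=4 entry=0x34007 [P=1 RW=1 US=1 PS=0]
  ✓ 0x34264  — 3 lookups
#2 VA=0x100E186C9 (w,user):
  L0: frame=0x27 idx=4 entry=0x37007 [P=1 RW=1 US=1 PS=0]
  L1: frame=0x37 idx=7 entry=0x3A007 [P=1 RW=1 US=1 PS=0]
  L2: frame=0x3A idx=24 entry=0x3D007 [P=1 RW=1 US=1 PS=0]
  ✓ 0x3D6C9  — 3 lookups

TLB: [["0x58080E", "0x2D"], ["0x7C2C04", "0x34"], ["0x100E18", "0x3D"]]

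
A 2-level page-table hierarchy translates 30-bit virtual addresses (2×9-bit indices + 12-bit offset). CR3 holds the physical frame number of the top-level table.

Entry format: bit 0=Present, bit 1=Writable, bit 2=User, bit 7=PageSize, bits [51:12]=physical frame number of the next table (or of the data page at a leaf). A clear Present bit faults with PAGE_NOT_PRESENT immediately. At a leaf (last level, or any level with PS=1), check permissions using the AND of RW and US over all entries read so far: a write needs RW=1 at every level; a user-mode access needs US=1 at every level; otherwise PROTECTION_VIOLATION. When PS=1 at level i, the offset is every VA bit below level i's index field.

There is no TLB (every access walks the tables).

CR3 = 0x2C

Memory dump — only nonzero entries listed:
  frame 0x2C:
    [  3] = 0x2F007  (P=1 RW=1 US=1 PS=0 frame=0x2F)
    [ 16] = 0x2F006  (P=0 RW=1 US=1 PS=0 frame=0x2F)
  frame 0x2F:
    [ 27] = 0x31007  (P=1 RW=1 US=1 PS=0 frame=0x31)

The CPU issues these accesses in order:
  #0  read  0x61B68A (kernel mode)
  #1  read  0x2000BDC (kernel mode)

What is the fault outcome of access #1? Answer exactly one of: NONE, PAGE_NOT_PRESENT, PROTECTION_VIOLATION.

Walk each access:
#0 VA=0x61B68A (r,kernel):
  L0 @0x2C[3] → 0x2F007  P=1,RW=1,US=1,PS=0
  L1 @0x2F[27] → 0x31007  P=1,RW=1,US=1,PS=0
  ⇒ phys 0x3168A  [2 reads]
#1 VA=0x2000BDC (r,kernel):
  L0 @0x2C[16] → 0x2F006  P=0,RW=1,US=1,PS=0
  ✗ PAGE_NOT_PRESENT  [1 reads]

Access #1 fault: PAGE_NOT_PRESENT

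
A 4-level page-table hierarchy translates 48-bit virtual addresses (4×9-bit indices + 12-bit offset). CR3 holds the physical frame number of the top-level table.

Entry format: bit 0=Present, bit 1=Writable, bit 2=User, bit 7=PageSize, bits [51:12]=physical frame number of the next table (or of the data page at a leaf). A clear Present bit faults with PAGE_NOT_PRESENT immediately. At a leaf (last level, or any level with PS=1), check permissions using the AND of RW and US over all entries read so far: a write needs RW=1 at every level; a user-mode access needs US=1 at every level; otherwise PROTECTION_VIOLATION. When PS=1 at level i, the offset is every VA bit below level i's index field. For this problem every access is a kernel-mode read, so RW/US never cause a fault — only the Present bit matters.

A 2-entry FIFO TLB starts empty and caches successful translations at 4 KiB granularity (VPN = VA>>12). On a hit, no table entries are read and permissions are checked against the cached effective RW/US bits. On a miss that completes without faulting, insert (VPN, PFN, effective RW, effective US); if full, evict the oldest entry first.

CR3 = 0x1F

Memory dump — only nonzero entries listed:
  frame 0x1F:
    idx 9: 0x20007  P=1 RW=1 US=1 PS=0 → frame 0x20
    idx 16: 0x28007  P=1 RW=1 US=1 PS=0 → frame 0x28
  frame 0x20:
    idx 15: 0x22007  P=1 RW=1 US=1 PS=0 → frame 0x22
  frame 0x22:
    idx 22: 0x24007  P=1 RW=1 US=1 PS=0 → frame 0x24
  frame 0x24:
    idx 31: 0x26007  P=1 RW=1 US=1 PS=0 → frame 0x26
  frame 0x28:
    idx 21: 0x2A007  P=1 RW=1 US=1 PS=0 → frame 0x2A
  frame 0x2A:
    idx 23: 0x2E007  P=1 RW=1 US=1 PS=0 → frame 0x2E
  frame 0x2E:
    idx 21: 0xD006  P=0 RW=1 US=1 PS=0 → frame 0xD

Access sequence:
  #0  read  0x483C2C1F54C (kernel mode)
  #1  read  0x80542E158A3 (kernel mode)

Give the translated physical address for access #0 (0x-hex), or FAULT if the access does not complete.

Trace:
#0 VA=0x483C2C1F54C (r,kernel):
  L0: frame=0x1F idx=9 entry=0x20007 [P=1 RW=1 US=1 PS=0]
  L1: frame=0x20 idx=15 entry=0x22007 [P=1 RW=1 US=1 PS=0]
  L2: frame=0x22 idx=22 entry=0x24007 [P=1 RW=1 US=1 PS=0]
  L3: frame=0x24 idx=31 entry=0x26007 [P=1 RW=1 US=1 PS=0]
  ✓ 0x2654C  — 4 lookups
#1 VA=0x80542E158A3 (r,kernel):
  L0: frame=0x1F idx=16 entry=0x28007 [P=1 RW=1 US=1 PS=0]
  L1: frame=0x28 idx=21 entry=0x2A007 [P=1 RW=1 US=1 PS=0]
  L2: frame=0x2A idx=23 entry=0x2E007 [P=1 RW=1 US=1 PS=0]
  L3: frame=0x2E idx=21 entry=0xD006 [P=0 RW=1 US=1 PS=0]
  → PAGE_NOT_PRESENT  (4 entries read)

Access #0 PA: 0x2654C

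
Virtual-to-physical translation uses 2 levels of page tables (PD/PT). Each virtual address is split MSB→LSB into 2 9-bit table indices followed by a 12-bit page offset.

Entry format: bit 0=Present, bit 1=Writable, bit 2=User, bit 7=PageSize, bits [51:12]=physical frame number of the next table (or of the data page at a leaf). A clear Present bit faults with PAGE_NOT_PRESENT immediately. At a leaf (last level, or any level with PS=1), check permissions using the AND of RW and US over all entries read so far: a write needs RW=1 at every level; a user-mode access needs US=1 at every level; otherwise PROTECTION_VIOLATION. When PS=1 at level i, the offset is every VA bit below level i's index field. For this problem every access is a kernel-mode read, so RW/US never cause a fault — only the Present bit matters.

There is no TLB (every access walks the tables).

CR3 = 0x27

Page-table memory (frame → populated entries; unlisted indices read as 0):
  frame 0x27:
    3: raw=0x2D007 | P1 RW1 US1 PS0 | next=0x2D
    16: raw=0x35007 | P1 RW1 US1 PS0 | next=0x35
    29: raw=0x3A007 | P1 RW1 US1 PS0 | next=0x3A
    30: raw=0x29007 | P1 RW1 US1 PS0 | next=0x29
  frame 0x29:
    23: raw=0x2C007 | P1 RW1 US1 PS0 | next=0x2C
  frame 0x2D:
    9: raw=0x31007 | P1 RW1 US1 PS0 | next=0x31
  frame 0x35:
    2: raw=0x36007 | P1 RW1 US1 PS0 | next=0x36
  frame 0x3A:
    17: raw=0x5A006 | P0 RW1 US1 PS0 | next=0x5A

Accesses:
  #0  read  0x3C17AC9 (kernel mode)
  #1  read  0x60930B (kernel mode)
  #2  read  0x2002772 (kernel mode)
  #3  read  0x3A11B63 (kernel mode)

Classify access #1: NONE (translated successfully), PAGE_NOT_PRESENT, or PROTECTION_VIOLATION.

Per-access translation:
#0 VA=0x3C17AC9 (r,kernel):
  [0] read 0x27 idx=30: raw=0x29007 flags P=1 W=1 U=1 S=0
  [1] read 0x29 idx=23: raw=0x2C007 flags P=1 W=1 U=1 S=0
  ✓ 0x2CAC9  — 2 lookups
#1 VA=0x60930B (r,kernel):
  [0] read 0x27 idx=3: raw=0x2D007 flags P=1 W=1 U=1 S=0
  [1] read 0x2D idx=9: raw=0x31007 flags P=1 W=1 U=1 S=0
  ✓ 0x3130B  — 2 lookups
#2 VA=0x2002772 (r,kernel):
  [0] read 0x27 idx=16: raw=0x35007 flags P=1 W=1 U=1 S=0
  [1] read 0x35 idx=2: raw=0x36007 flags P=1 W=1 U=1 S=0
  ✓ 0x36772  — 2 lookups
#3 VA=0x3A11B63 (r,kernel):
  [0] read 0x27 idx=29: raw=0x3A007 flags P=1 W=1 U=1 S=0
  [1] read 0x3A idx=17: raw=0x5A006 flags P=0 W=1 U=1 S=0
  ✗ PAGE_NOT_PRESENT  [2 reads]

Access #1 fault: NONE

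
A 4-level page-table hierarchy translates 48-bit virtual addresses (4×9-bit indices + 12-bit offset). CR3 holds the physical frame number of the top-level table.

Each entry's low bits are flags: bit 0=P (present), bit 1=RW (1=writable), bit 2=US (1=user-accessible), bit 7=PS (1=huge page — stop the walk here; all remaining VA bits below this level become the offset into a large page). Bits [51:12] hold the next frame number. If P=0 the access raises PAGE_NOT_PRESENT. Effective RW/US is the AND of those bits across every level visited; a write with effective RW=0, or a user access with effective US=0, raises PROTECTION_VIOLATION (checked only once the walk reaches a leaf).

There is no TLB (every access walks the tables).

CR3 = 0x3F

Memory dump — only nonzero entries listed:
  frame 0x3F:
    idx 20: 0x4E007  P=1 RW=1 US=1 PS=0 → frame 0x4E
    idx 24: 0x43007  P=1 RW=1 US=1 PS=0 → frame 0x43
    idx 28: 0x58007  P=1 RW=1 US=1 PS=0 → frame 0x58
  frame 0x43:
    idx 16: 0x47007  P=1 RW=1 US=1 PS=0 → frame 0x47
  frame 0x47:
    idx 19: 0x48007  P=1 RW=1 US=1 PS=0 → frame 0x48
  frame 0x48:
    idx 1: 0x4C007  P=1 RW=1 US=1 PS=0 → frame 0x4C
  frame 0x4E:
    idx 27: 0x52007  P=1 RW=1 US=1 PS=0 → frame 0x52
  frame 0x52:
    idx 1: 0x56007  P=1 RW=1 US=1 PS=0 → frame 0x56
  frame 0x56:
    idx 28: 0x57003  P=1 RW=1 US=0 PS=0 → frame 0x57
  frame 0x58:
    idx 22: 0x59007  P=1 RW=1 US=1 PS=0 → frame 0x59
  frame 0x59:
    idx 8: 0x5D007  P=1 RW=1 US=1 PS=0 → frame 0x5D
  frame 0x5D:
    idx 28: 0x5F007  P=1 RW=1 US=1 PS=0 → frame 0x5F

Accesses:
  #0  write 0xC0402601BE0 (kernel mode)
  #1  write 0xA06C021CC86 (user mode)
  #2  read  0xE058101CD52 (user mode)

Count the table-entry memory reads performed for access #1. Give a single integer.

Per-access translation:
#0 VA=0xC0402601BE0 (w,kernel):
  [0] read 0x3F idx=24: raw=0x43007 flags P=1 W=1 U=1 S=0
  [1] read 0x43 idx=16: raw=0x47007 flags P=1 W=1 U=1 S=0
  [2] read 0x47 idx=19: raw=0x48007 flags P=1 W=1 U=1 S=0
  [3] read 0x48 idx=1: raw=0x4C007 flags P=1 W=1 U=1 S=0
  → PA=0x4CBE0  (4 entries read)
#1 VA=0xA06C021CC86 (w,user):
  [0] read 0x3F idx=20: raw=0x4E007 flags P=1 W=1 U=1 S=0
  [1] read 0x4E idx=27: raw=0x52007 flags P=1 W=1 U=1 S=0
  [2] read 0x52 idx=1: raw=0x56007 flags P=1 W=1 U=1 S=0
  [3] read 0x56 idx=28: raw=0x57003 flags P=1 W=1 U=0 S=0
  → PROTECTION_VIOLATION  (4 entries read)
#2 VA=0xE058101CD52 (r,user):
  [0] read 0x3F idx=28: raw=0x58007 flags P=1 W=1 U=1 S=0
  [1] read 0x58 idx=22: raw=0x59007 flags P=1 W=1 U=1 S=0
  [2] read 0x59 idx=8: raw=0x5D007 flags P=1 W=1 U=1 S=0
  [3] read 0x5D idx=28: raw=0x5F007 flags P=1 W=1 U=1 S=0
  → PA=0x5FD52  (4 entries read)

Entries read for #1: 4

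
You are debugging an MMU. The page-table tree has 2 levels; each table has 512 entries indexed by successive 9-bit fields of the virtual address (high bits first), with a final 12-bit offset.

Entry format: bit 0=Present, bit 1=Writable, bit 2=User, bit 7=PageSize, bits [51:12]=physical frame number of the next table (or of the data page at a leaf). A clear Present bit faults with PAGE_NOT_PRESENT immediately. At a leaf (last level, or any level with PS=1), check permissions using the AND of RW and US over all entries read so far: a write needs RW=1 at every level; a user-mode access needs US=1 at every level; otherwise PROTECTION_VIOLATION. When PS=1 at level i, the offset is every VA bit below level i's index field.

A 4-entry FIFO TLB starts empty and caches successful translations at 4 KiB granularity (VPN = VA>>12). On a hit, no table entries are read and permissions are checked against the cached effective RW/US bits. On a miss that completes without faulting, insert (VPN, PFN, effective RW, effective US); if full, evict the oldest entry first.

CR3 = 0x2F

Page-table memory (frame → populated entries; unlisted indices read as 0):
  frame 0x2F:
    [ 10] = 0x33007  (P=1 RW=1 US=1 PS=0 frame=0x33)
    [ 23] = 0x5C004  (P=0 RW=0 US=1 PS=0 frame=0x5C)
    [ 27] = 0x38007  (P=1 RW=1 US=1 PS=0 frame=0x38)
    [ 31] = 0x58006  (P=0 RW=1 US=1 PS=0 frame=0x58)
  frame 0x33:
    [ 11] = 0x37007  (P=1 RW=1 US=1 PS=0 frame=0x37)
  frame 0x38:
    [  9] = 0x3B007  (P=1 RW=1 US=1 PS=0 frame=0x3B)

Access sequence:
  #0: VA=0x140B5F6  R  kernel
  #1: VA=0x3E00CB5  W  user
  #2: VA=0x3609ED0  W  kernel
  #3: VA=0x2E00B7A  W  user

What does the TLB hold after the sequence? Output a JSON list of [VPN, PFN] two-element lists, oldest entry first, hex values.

Walk each access:
#0 VA=0x140B5F6 (r,kernel):
  L0: frame=0x2F idx=10 entry=0x33007 [P=1 RW=1 US=1 PS=0]
  L1: frame=0x33 idx=11 entry=0x37007 [P=1 RW=1 US=1 PS=0]
  ⇒ phys 0x375F6  [2 reads]
#1 VA=0x3E00CB5 (w,user):
  L0: frame=0x2F idx=31 entry=0x58006 [P=0 RW=1 US=1 PS=0]
  ⇒ fault: PAGE_NOT_PRESENT  — 1 lookups
#2 VA=0x3609ED0 (w,kernel):
  L0: frame=0x2F idx=27 entry=0x38007 [P=1 RW=1 US=1 PS=0]
  L1: frame=0x38 idx=9 entry=0x3B007 [P=1 RW=1 US=1 PS=0]
  ⇒ phys 0x3BED0  [2 reads]
#3 VA=0x2E00B7A (w,user):
  L0: frame=0x2F idx=23 entry=0x5C004 [P=0 RW=0 US=1 PS=0]
  ⇒ fault: PAGE_NOT_PRESENT  — 1 lookups

TLB: [["0x140B", "0x37"], ["0x3609", "0x3B"]]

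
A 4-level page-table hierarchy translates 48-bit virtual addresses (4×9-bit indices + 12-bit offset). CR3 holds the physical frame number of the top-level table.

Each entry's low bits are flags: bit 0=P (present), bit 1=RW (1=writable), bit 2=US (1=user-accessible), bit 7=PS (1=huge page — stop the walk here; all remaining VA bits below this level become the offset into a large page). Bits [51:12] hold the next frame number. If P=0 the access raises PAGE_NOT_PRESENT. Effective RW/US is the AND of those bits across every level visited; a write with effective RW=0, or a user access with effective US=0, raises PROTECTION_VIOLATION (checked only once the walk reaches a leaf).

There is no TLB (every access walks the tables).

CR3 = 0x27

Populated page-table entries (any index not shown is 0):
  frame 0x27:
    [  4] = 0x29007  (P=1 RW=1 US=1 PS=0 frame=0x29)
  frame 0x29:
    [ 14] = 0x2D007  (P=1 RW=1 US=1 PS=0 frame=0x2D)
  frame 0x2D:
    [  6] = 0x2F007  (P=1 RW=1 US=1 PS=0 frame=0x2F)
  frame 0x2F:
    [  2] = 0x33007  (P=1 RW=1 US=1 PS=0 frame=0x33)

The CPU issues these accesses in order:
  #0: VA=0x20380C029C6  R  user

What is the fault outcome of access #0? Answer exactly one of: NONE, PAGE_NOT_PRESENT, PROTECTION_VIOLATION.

Per-access translation:
#0 VA=0x20380C029C6 (r,user):
  lvl0: tbl 0x27, slot 4 ⇒ 0x29007 (P1/RW1/US1/PS0)
  lvl1: tbl 0x29, slot 14 ⇒ 0x2D007 (P1/RW1/US1/PS0)
  lvl2: tbl 0x2D, slot 6 ⇒ 0x2F007 (P1/RW1/US1/PS0)
  lvl3: tbl 0x2F, slot 2 ⇒ 0x33007 (P1/RW1/US1/PS0)
  ✓ 0x339C6  — 4 lookups

Access #0 fault: NONE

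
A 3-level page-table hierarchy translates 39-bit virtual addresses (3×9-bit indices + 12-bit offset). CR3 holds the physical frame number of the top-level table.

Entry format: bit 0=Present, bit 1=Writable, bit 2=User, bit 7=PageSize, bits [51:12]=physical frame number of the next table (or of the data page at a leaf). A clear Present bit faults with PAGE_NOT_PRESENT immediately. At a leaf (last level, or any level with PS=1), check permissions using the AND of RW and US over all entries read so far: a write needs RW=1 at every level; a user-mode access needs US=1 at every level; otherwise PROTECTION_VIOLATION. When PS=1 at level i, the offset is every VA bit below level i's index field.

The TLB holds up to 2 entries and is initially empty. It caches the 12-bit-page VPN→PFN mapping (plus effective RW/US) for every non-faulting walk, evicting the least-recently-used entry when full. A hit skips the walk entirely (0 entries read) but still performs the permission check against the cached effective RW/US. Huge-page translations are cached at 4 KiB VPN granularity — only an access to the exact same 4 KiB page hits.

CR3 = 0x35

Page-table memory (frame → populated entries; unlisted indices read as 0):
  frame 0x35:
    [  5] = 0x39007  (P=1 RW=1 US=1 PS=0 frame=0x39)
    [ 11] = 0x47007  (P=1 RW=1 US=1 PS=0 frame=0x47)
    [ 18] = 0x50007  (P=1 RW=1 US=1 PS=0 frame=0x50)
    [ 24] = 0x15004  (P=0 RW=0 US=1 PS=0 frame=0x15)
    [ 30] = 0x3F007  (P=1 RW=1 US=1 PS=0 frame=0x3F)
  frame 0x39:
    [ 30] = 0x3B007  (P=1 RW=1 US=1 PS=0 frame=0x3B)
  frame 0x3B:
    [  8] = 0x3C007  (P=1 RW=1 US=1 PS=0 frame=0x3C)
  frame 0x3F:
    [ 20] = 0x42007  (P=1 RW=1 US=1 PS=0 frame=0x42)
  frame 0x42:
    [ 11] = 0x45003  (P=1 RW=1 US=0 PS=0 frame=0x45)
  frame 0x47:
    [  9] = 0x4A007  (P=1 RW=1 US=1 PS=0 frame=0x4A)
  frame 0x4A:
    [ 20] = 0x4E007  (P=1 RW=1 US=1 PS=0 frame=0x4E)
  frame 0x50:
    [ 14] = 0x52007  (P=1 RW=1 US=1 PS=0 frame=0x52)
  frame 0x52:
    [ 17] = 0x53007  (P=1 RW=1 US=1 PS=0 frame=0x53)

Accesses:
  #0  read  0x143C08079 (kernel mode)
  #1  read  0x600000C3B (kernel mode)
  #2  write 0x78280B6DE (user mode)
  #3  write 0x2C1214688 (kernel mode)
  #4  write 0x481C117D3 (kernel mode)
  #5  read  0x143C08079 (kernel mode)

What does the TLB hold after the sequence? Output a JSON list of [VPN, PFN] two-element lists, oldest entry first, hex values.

Walk each access:
#0 VA=0x143C08079 (r,kernel):
  L0: frame=0x35 idx=5 entry=0x39007 [P=1 RW=1 US=1 PS=0]
  L1: frame=0x39 idx=30 entry=0x3B007 [P=1 RW=1 US=1 PS=0]
  L2: frame=0x3B idx=8 entry=0x3C007 [P=1 RW=1 US=1 PS=0]
  ✓ 0x3C079  — 3 lookups
#1 VA=0x600000C3B (r,kernel):
  L0: frame=0x35 idx=24 entry=0x15004 [P=0 RW=0 US=1 PS=0]
  ⇒ fault: PAGE_NOT_PRESENT  — 1 lookups
#2 VA=0x78280B6DE (w,user):
  L0: frame=0x35 idx=30 entry=0x3F007 [P=1 RW=1 US=1 PS=0]
  L1: frame=0x3F idx=20 entry=0x42007 [P=1 RW=1 US=1 PS=0]
  L2: frame=0x42 idx=11 entry=0x45003 [P=1 RW=1 US=0 PS=0]
  ⇒ fault: PROTECTION_VIOLATION  — 3 lookups
#3 VA=0x2C1214688 (w,kernel):
  L0: frame=0x35 idx=11 entry=0x47007 [P=1 RW=1 US=1 PS=0]
  L1: frame=0x47 idx=9 entry=0x4A007 [P=1 RW=1 US=1 PS=0]
  L2: frame=0x4A idx=20 entry=0x4E007 [P=1 RW=1 US=1 PS=0]
  ✓ 0x4E688  — 3 lookups
#4 VA=0x481C117D3 (w,kernel):
  L0: frame=0x35 idx=18 entry=0x50007 [P=1 RW=1 US=1 PS=0]
  L1: frame=0x50 idx=14 entry=0x52007 [P=1 RW=1 US=1 PS=0]
  L2: frame=0x52 idx=17 entry=0x53007 [P=1 RW=1 US=1 PS=0]
  ✓ 0x537D3  — 3 lookups
#5 VA=0x143C08079 (r,kernel):
  L0: frame=0x35 idx=5 entry=0x39007 [P=1 RW=1 US=1 PS=0]
  L1: frame=0x39 idx=30 entry=0x3B007 [P=1 RW=1 US=1 PS=0]
  L2: frame=0x3B idx=8 entry=0x3C007 [P=1 RW=1 US=1 PS=0]
  ✓ 0x3C079  — 3 lookups

TLB: [["0x481C11", "0x53"], ["0x143C08", "0x3C"]]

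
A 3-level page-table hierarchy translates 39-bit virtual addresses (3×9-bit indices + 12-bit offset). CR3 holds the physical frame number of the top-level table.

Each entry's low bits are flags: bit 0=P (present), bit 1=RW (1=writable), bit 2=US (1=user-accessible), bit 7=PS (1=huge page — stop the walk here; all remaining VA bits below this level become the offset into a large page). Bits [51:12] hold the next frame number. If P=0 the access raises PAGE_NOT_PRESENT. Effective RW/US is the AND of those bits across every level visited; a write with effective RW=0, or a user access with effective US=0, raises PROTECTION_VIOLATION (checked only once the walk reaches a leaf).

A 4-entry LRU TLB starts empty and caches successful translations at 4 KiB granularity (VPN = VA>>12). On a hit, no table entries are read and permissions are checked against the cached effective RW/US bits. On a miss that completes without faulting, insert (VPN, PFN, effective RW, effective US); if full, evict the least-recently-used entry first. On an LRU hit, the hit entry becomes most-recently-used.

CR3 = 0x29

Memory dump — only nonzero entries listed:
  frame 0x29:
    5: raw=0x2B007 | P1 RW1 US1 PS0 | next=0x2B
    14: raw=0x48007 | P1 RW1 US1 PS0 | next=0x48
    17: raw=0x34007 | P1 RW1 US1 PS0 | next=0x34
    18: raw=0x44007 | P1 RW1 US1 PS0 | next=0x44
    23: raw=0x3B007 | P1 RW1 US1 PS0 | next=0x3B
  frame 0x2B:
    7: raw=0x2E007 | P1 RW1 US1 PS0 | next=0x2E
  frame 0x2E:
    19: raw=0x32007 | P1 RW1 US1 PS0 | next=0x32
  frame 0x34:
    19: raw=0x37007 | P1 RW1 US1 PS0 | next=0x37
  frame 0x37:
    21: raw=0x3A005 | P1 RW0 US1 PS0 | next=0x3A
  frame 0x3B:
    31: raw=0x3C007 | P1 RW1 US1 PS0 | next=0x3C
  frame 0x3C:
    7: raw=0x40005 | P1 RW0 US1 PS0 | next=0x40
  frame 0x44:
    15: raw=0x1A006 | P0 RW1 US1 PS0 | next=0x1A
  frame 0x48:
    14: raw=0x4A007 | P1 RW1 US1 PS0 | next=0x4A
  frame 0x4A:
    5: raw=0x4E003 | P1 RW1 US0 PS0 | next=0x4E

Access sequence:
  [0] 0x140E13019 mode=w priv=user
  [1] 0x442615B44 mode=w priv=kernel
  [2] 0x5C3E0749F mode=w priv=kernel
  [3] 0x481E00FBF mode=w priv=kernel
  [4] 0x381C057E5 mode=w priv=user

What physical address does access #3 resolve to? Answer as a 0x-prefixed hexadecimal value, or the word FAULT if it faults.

Trace:
#0 VA=0x140E13019 (w,user):
  lvl0: tbl 0x29, slot 5 ⇒ 0x2B007 (P1/RW1/US1/PS0)
  lvl1: tbl 0x2B, slot 7 ⇒ 0x2E007 (P1/RW1/US1/PS0)
  lvl2: tbl 0x2E, slot 19 ⇒ 0x32007 (P1/RW1/US1/PS0)
  ⇒ phys 0x32019  [3 reads]
#1 VA=0x442615B44 (w,kernel):
  lvl0: tbl 0x29, slot 17 ⇒ 0x34007 (P1/RW1/US1/PS0)
  lvl1: tbl 0x34, slot 19 ⇒ 0x37007 (P1/RW1/US1/PS0)
  lvl2: tbl 0x37, slot 21 ⇒ 0x3A005 (P1/RW0/US1/PS0)
  → PROTECTION_VIOLATION  (3 entries read)
#2 VA=0x5C3E0749F (w,kernel):
  lvl0: tbl 0x29, slot 23 ⇒ 0x3B007 (P1/RW1/US1/PS0)
  lvl1: tbl 0x3B, slot 31 ⇒ 0x3C007 (P1/RW1/US1/PS0)
  lvl2: tbl 0x3C, slot 7 ⇒ 0x40005 (P1/RW0/US1/PS0)
  → PROTECTION_VIOLATION  (3 entries read)
#3 VA=0x481E00FBF (w,kernel):
  lvl0: tbl 0x29, slot 18 ⇒ 0x44007 (P1/RW1/US1/PS0)
  lvl1: tbl 0x44, slot 15 ⇒ 0x1A006 (P0/RW1/US1/PS0)
  → PAGE_NOT_PRESENT  (2 entries read)
#4 VA=0x381C057E5 (w,user):
  lvl0: tbl 0x29, slot 14 ⇒ 0x48007 (P1/RW1/US1/PS0)
  lvl1: tbl 0x48, slot 14 ⇒ 0x4A007 (P1/RW1/US1/PS0)
  lvl2: tbl 0x4A, slot 5 ⇒ 0x4E003 (P1/RW1/US0/PS0)
  → PROTECTION_VIOLATION  (3 entries read)

Access #3 PA: FAULT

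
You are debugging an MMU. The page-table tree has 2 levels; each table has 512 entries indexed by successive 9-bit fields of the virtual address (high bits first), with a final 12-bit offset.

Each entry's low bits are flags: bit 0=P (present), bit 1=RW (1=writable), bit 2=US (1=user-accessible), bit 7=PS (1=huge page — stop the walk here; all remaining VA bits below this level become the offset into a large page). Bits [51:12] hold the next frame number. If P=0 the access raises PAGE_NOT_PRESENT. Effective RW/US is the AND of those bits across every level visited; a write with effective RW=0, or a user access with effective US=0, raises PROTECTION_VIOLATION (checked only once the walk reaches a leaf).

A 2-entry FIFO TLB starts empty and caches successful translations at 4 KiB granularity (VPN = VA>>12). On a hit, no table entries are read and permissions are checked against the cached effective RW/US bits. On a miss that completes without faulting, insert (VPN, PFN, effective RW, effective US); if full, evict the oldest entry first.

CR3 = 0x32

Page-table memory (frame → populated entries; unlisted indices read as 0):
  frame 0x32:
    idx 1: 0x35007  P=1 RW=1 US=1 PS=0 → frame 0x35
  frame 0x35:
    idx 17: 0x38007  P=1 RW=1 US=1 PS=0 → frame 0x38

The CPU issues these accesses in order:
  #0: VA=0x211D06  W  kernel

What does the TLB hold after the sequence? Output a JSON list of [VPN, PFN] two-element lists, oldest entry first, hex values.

Per-access translation:
#0 VA=0x211D06 (w,kernel):
  L0: frame=0x32 idx=1 entry=0x35007 [P=1 RW=1 US=1 PS=0]
  L1: frame=0x35 idx=17 entry=0x38007 [P=1 RW=1 US=1 PS=0]
  → PA=0x38D06  (2 entries read)

TLB: [["0x211", "0x38"]]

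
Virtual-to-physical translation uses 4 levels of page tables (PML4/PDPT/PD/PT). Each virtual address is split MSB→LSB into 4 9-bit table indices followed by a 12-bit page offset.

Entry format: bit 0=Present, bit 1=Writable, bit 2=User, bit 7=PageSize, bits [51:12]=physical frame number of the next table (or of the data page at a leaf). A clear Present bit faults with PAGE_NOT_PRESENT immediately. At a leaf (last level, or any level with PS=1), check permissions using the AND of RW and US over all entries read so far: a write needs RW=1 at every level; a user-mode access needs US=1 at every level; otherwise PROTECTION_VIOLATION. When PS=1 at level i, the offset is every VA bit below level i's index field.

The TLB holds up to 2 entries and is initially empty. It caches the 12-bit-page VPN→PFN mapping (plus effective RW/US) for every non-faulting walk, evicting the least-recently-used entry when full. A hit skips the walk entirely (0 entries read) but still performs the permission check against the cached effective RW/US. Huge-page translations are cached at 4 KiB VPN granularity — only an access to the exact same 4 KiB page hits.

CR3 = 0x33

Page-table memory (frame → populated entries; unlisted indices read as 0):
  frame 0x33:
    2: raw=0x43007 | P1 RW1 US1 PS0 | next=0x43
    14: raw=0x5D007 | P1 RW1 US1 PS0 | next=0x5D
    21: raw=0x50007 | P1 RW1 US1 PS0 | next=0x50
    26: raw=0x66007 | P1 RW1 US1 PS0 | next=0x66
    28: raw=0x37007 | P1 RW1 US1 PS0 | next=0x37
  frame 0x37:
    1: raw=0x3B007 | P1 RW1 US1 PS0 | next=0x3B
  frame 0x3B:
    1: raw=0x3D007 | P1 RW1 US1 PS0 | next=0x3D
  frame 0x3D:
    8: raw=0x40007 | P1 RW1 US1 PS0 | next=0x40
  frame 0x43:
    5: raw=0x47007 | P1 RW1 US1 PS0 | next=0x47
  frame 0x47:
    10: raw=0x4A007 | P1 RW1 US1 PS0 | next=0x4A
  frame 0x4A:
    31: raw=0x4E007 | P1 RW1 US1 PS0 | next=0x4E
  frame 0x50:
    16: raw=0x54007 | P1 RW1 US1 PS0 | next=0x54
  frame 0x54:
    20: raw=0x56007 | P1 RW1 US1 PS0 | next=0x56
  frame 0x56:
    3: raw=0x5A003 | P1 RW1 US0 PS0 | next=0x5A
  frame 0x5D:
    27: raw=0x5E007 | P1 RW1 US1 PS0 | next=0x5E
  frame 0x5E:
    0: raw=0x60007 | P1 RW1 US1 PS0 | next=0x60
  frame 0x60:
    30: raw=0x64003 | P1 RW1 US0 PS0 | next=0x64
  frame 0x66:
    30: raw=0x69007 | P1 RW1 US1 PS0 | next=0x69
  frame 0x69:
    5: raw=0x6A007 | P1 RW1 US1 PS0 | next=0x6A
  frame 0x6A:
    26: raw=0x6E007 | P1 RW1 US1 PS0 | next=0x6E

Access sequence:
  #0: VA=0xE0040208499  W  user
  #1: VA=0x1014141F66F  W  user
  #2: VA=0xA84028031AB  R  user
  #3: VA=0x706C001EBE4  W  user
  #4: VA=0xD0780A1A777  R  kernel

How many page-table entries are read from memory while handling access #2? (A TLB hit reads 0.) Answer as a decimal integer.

Walk each access:
#0 VA=0xE0040208499 (w,user):
  lvl0: tbl 0x33, slot 28 ⇒ 0x37007 (P1/RW1/US1/PS0)
  lvl1: tbl 0x37, slot 1 ⇒ 0x3B007 (P1/RW1/US1/PS0)
  lvl2: tbl 0x3B, slot 1 ⇒ 0x3D007 (P1/RW1/US1/PS0)
  lvl3: tbl 0x3D, slot 8 ⇒ 0x40007 (P1/RW1/US1/PS0)
  ✓ 0x40499  — 4 lookups
#1 VA=0x1014141F66F (w,user):
  lvl0: tbl 0x33, slot 2 ⇒ 0x43007 (P1/RW1/US1/PS0)
  lvl1: tbl 0x43, slot 5 ⇒ 0x47007 (P1/RW1/US1/PS0)
  lvl2: tbl 0x47, slot 10 ⇒ 0x4A007 (P1/RW1/US1/PS0)
  lvl3: tbl 0x4A, slot 31 ⇒ 0x4E007 (P1/RW1/US1/PS0)
  ✓ 0x4E66F  — 4 lookups
#2 VA=0xA84028031AB (r,user):
  lvl0: tbl 0x33, slot 21 ⇒ 0x50007 (P1/RW1/US1/PS0)
  lvl1: tbl 0x50, slot 16 ⇒ 0x54007 (P1/RW1/US1/PS0)
  lvl2: tbl 0x54, slot 20 ⇒ 0x56007 (P1/RW1/US1/PS0)
  lvl3: tbl 0x56, slot 3 ⇒ 0x5A003 (P1/RW1/US0/PS0)
  → PROTECTION_VIOLATION  (4 entries read)
#3 VA=0x706C001EBE4 (w,user):
  lvl0: tbl 0x33, slot 14 ⇒ 0x5D007 (P1/RW1/US1/PS0)
  lvl1: tbl 0x5D, slot 27 ⇒ 0x5E007 (P1/RW1/US1/PS0)
  lvl2: tbl 0x5E, slot 0 ⇒ 0x60007 (P1/RW1/US1/PS0)
  lvl3: tbl 0x60, slot 30 ⇒ 0x64003 (P1/RW1/US0/PS0)
  → PROTECTION_VIOLATION  (4 entries read)
#4 VA=0xD0780A1A777 (r,kernel):
  lvl0: tbl 0x33, slot 26 ⇒ 0x66007 (P1/RW1/US1/PS0)
  lvl1: tbl 0x66, slot 30 ⇒ 0x69007 (P1/RW1/US1/PS0)
  lvl2: tbl 0x69, slot 5 ⇒ 0x6A007 (P1/RW1/US1/PS0)
  lvl3: tbl 0x6A, slot 26 ⇒ 0x6E007 (P1/RW1/US1/PS0)
  ✓ 0x6E777  — 4 lookups

Entries read for #2: 4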